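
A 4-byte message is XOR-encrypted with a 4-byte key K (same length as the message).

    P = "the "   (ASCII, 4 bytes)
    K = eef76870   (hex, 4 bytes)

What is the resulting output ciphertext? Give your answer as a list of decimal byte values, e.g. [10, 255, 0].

[154, 159, 13, 80]

01110100 ^ 11101110 = 10011010
01101000 ^ 11110111 = 10011111
01100101 ^ 01101000 = 00001101
00100000 ^ 01110000 = 01010000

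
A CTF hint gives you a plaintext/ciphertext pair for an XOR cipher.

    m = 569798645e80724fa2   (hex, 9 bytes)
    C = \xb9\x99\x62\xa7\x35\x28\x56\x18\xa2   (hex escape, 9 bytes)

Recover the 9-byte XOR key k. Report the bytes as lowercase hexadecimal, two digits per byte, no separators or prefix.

ef0efac36ba8245700

Since C = m ⊕ k, XORing both sides with m gives k = m ⊕ C.
56 ^ b9 = ef
97 ^ 99 = 0e
98 ^ 62 = fa
64 ^ a7 = c3
5e ^ 35 = 6b
80 ^ 28 = a8
72 ^ 56 = 24
4f ^ 18 = 57
a2 ^ a2 = 00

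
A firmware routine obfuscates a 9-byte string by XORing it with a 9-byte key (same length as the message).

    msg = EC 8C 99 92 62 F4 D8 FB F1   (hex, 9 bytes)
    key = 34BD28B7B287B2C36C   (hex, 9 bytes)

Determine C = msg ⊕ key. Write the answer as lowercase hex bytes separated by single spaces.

byte 0: ec xor 34 = d8
byte 1: 8c xor bd = 31
byte 2: 99 xor 28 = b1
byte 3: 92 xor b7 = 25
byte 4: 62 xor b2 = d0
byte 5: f4 xor 87 = 73
byte 6: d8 xor b2 = 6a
byte 7: fb xor c3 = 38
byte 8: f1 xor 6c = 9d

d8 31 b1 25 d0 73 6a 38 9d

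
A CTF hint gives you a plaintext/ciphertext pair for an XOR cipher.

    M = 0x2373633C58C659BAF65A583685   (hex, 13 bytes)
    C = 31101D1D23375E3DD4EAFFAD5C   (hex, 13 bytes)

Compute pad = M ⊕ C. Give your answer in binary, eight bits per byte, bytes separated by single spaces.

00010010 01100011 01111110 00100001 01111011 11110001 00000111 10000111 00100010 10110000 10100111 10011011 11011001

Since C = M ⊕ pad, XORing both sides with M gives pad = M ⊕ C.
byte 0: 23 xor 31 = 12
byte 1: 73 xor 10 = 63
byte 2: 63 xor 1d = 7e
byte 3: 3c xor 1d = 21
byte 4: 58 xor 23 = 7b
byte 5: c6 xor 37 = f1
byte 6: 59 xor 5e = 07
byte 7: ba xor 3d = 87
byte 8: f6 xor d4 = 22
byte 9: 5a xor ea = b0
byte 10: 58 xor ff = a7
byte 11: 36 xor ad = 9b
byte 12: 85 xor 5c = d9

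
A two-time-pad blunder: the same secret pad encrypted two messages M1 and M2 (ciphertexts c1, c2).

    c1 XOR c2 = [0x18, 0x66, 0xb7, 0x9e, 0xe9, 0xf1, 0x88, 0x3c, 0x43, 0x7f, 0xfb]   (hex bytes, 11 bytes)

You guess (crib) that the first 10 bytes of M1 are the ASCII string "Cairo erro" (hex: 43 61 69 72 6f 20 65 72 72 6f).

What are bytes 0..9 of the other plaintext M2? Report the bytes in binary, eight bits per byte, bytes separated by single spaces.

01011011 00000111 11011110 11101100 10000110 11010001 11101101 01001110 00110001 00010000

Since c1 ⊕ c2 = M1 ⊕ M2, XORing with the guessed M1 bytes yields the corresponding M2 bytes: M2 = (c1 ⊕ c2) ⊕ M1.
byte 0: 18 XOR 43 = 5b
byte 1: 66 XOR 61 = 07
byte 2: b7 XOR 69 = de
byte 3: 9e XOR 72 = ec
byte 4: e9 XOR 6f = 86
byte 5: f1 XOR 20 = d1
byte 6: 88 XOR 65 = ed
byte 7: 3c XOR 72 = 4e
byte 8: 43 XOR 72 = 31
byte 9: 7f XOR 6f = 10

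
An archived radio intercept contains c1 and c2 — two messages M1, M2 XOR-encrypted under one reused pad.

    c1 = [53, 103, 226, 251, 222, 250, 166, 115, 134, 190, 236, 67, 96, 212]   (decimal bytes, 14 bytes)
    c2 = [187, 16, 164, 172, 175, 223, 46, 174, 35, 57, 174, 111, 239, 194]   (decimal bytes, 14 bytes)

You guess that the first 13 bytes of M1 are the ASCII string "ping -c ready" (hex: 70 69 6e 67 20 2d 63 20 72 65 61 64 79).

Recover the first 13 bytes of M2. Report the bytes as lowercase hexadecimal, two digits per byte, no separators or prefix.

fe1e28305108ebfdd7e22348f6

First, c1 ⊕ c2 = (M1 ⊕ K) ⊕ (M2 ⊕ K) = M1 ⊕ M2, so the key drops out. Then M2 = (M1 ⊕ M2) ⊕ M1 over the first 13 bytes.
byte 0: (35 xor bb) xor 70 = 8e xor 70 = fe
byte 1: (67 xor 10) xor 69 = 77 xor 69 = 1e
byte 2: (e2 xor a4) xor 6e = 46 xor 6e = 28
byte 3: (fb xor ac) xor 67 = 57 xor 67 = 30
byte 4: (de xor af) xor 20 = 71 xor 20 = 51
byte 5: (fa xor df) xor 2d = 25 xor 2d = 08
byte 6: (a6 xor 2e) xor 63 = 88 xor 63 = eb
byte 7: (73 xor ae) xor 20 = dd xor 20 = fd
byte 8: (86 xor 23) xor 72 = a5 xor 72 = d7
byte 9: (be xor 39) xor 65 = 87 xor 65 = e2
byte 10: (ec xor ae) xor 61 = 42 xor 61 = 23
byte 11: (43 xor 6f) xor 64 = 2c xor 64 = 48
byte 12: (60 xor ef) xor 79 = 8f xor 79 = f6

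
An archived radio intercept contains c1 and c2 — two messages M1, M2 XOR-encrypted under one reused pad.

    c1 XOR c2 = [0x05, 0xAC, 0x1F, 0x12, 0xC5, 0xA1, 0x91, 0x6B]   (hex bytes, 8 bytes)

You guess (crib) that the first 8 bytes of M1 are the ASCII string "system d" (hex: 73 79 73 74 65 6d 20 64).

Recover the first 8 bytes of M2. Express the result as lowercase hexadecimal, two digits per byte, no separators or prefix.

76d56c66a0ccb10f

Since c1 ⊕ c2 = M1 ⊕ M2, XORing with the guessed M1 bytes yields the corresponding M2 bytes: M2 = (c1 ⊕ c2) ⊕ M1.
05 xor 73 = 76
ac xor 79 = d5
1f xor 73 = 6c
12 xor 74 = 66
c5 xor 65 = a0
a1 xor 6d = cc
91 xor 20 = b1
6b xor 64 = 0f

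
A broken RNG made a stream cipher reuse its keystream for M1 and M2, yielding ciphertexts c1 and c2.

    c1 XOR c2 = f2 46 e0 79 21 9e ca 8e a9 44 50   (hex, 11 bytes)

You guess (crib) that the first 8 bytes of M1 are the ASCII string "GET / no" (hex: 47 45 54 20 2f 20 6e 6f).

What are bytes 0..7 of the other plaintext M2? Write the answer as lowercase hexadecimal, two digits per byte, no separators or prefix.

Since c1 ⊕ c2 = M1 ⊕ M2, XORing with the guessed M1 bytes yields the corresponding M2 bytes: M2 = (c1 ⊕ c2) ⊕ M1.
byte 0: 242 ^  71 = 181
byte 1:  70 ^  69 =   3
byte 2: 224 ^  84 = 180
byte 3: 121 ^  32 =  89
byte 4:  33 ^  47 =  14
byte 5: 158 ^  32 = 190
byte 6: 202 ^ 110 = 164
byte 7: 142 ^ 111 = 225

b503b4590ebea4e1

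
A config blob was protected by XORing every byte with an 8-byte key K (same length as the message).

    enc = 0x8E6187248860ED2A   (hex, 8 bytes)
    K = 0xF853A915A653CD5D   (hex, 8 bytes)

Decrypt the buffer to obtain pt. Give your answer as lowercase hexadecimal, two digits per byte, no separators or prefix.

XOR is its own inverse, so applying the key byte-wise gives the result directly.
8e xor f8 = 76
61 xor 53 = 32
87 xor a9 = 2e
24 xor 15 = 31
88 xor a6 = 2e
60 xor 53 = 33
ed xor cd = 20
2a xor 5d = 77

76322e312e332077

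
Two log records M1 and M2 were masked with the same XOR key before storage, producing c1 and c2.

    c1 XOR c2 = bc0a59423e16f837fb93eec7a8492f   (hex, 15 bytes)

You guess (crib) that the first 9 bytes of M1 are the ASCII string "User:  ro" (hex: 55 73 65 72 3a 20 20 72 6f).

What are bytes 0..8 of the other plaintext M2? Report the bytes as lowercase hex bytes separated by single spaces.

e9 79 3c 30 04 36 d8 45 94

Since c1 ⊕ c2 = M1 ⊕ M2, XORing with the guessed M1 bytes yields the corresponding M2 bytes: M2 = (c1 ⊕ c2) ⊕ M1.
10111100 xor 01010101 = 11101001
00001010 xor 01110011 = 01111001
01011001 xor 01100101 = 00111100
01000010 xor 01110010 = 00110000
00111110 xor 00111010 = 00000100
00010110 xor 00100000 = 00110110
11111000 xor 00100000 = 11011000
00110111 xor 01110010 = 01000101
11111011 xor 01101111 = 10010100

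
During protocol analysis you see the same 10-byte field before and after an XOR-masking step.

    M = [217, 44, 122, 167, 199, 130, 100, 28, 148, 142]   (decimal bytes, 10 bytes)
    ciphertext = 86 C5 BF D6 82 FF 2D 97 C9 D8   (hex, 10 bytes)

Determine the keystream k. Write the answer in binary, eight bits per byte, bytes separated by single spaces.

01011111 11101001 11000101 01110001 01000101 01111101 01001001 10001011 01011101 01010110

Since ciphertext = M ⊕ k, XORing both sides with M gives k = M ⊕ ciphertext.
byte 0: d9 ^ 86 = 5f
byte 1: 2c ^ c5 = e9
byte 2: 7a ^ bf = c5
byte 3: a7 ^ d6 = 71
byte 4: c7 ^ 82 = 45
byte 5: 82 ^ ff = 7d
byte 6: 64 ^ 2d = 49
byte 7: 1c ^ 97 = 8b
byte 8: 94 ^ c9 = 5d
byte 9: 8e ^ d8 = 56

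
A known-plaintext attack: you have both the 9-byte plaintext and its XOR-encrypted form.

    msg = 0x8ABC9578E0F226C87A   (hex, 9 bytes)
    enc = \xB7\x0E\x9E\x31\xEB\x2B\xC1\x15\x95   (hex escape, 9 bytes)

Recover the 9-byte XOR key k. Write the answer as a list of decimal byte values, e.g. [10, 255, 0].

Since enc = msg ⊕ k, XORing both sides with msg gives k = msg ⊕ enc.
8a ^ b7 = 3d
bc ^ 0e = b2
95 ^ 9e = 0b
78 ^ 31 = 49
e0 ^ eb = 0b
f2 ^ 2b = d9
26 ^ c1 = e7
c8 ^ 15 = dd
7a ^ 95 = ef

[61, 178, 11, 73, 11, 217, 231, 221, 239]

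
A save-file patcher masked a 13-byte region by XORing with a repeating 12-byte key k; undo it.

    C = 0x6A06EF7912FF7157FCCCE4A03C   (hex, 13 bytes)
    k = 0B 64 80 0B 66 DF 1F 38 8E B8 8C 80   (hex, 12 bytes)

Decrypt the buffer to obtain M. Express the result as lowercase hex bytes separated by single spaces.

The 12-byte key repeats, so the effective keystream is 0b 64 80 0b 66 df 1f 38 8e b8 8c 80 0b.
byte 0: 6a ⊕ 0b = 61
byte 1: 06 ⊕ 64 = 62
byte 2: ef ⊕ 80 = 6f
byte 3: 79 ⊕ 0b = 72
byte 4: 12 ⊕ 66 = 74
byte 5: ff ⊕ df = 20
byte 6: 71 ⊕ 1f = 6e
byte 7: 57 ⊕ 38 = 6f
byte 8: fc ⊕ 8e = 72
byte 9: cc ⊕ b8 = 74
byte 10: e4 ⊕ 8c = 68
byte 11: a0 ⊕ 80 = 20
byte 12: 3c ⊕ 0b = 37

61 62 6f 72 74 20 6e 6f 72 74 68 20 37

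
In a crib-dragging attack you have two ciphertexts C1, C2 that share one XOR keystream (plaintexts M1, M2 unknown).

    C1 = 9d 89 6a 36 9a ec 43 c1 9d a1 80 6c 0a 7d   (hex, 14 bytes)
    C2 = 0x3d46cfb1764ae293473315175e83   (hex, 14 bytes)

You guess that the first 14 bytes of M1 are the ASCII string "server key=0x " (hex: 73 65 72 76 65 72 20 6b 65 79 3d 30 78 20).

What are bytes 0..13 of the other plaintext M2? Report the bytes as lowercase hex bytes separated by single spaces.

First, C1 ⊕ C2 = (M1 ⊕ K) ⊕ (M2 ⊕ K) = M1 ⊕ M2, so the key drops out. Then M2 = (M1 ⊕ M2) ⊕ M1 over the first 14 bytes.
byte 0: (9d ^ 3d) ^ 73 = a0 ^ 73 = d3
byte 1: (89 ^ 46) ^ 65 = cf ^ 65 = aa
byte 2: (6a ^ cf) ^ 72 = a5 ^ 72 = d7
byte 3: (36 ^ b1) ^ 76 = 87 ^ 76 = f1
byte 4: (9a ^ 76) ^ 65 = ec ^ 65 = 89
byte 5: (ec ^ 4a) ^ 72 = a6 ^ 72 = d4
byte 6: (43 ^ e2) ^ 20 = a1 ^ 20 = 81
byte 7: (c1 ^ 93) ^ 6b = 52 ^ 6b = 39
byte 8: (9d ^ 47) ^ 65 = da ^ 65 = bf
byte 9: (a1 ^ 33) ^ 79 = 92 ^ 79 = eb
byte 10: (80 ^ 15) ^ 3d = 95 ^ 3d = a8
byte 11: (6c ^ 17) ^ 30 = 7b ^ 30 = 4b
byte 12: (0a ^ 5e) ^ 78 = 54 ^ 78 = 2c
byte 13: (7d ^ 83) ^ 20 = fe ^ 20 = de

d3 aa d7 f1 89 d4 81 39 bf eb a8 4b 2c de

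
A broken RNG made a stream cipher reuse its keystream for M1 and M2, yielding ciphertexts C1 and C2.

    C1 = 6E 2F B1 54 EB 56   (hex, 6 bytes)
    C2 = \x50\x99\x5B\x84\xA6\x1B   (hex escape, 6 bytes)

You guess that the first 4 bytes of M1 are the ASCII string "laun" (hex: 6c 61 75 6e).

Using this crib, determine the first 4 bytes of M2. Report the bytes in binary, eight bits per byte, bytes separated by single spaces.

First, C1 ⊕ C2 = (M1 ⊕ K) ⊕ (M2 ⊕ K) = M1 ⊕ M2, so the key drops out. Then M2 = (M1 ⊕ M2) ⊕ M1 over the first 4 bytes.
byte 0: (6e XOR 50) XOR 6c = 3e XOR 6c = 52
byte 1: (2f XOR 99) XOR 61 = b6 XOR 61 = d7
byte 2: (b1 XOR 5b) XOR 75 = ea XOR 75 = 9f
byte 3: (54 XOR 84) XOR 6e = d0 XOR 6e = be

01010010 11010111 10011111 10111110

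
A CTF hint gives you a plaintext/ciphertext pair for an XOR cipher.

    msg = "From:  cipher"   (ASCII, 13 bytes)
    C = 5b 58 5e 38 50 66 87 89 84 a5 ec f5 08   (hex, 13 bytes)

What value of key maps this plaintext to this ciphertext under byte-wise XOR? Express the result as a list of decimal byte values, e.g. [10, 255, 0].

[29, 42, 49, 85, 106, 70, 167, 234, 237, 213, 132, 144, 122]

Since C = msg ⊕ key, XORing both sides with msg gives key = msg ⊕ C.
 70 XOR  91 =  29
114 XOR  88 =  42
111 XOR  94 =  49
109 XOR  56 =  85
 58 XOR  80 = 106
 32 XOR 102 =  70
 32 XOR 135 = 167
 99 XOR 137 = 234
105 XOR 132 = 237
112 XOR 165 = 213
104 XOR 236 = 132
101 XOR 245 = 144
114 XOR   8 = 122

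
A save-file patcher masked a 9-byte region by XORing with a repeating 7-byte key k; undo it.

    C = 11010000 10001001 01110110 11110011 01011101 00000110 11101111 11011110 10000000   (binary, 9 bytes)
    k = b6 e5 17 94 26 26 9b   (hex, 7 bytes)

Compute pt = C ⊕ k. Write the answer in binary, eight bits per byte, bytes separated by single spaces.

The 7-byte key repeats, so the effective keystream is b6 e5 17 94 26 26 9b b6 e5.
byte 0: d0 xor b6 = 66
byte 1: 89 xor e5 = 6c
byte 2: 76 xor 17 = 61
byte 3: f3 xor 94 = 67
byte 4: 5d xor 26 = 7b
byte 5: 06 xor 26 = 20
byte 6: ef xor 9b = 74
byte 7: de xor b6 = 68
byte 8: 80 xor e5 = 65

01100110 01101100 01100001 01100111 01111011 00100000 01110100 01101000 01100101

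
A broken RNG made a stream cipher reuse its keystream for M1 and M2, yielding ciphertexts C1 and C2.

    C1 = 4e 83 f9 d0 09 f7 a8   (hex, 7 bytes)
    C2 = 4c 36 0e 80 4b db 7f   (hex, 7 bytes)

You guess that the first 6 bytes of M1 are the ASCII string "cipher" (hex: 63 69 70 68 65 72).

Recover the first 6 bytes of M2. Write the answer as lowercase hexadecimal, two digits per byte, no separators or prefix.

First, C1 ⊕ C2 = (M1 ⊕ K) ⊕ (M2 ⊕ K) = M1 ⊕ M2, so the key drops out. Then M2 = (M1 ⊕ M2) ⊕ M1 over the first 6 bytes.
byte 0: (4e ^ 4c) ^ 63 = 02 ^ 63 = 61
byte 1: (83 ^ 36) ^ 69 = b5 ^ 69 = dc
byte 2: (f9 ^ 0e) ^ 70 = f7 ^ 70 = 87
byte 3: (d0 ^ 80) ^ 68 = 50 ^ 68 = 38
byte 4: (09 ^ 4b) ^ 65 = 42 ^ 65 = 27
byte 5: (f7 ^ db) ^ 72 = 2c ^ 72 = 5e

61dc8738275e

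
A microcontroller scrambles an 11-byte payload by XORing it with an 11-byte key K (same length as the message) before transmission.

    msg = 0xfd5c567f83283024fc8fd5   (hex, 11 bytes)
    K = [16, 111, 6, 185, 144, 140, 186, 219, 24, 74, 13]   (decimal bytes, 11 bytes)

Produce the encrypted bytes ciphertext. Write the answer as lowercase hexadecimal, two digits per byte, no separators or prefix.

ed3350c613a48affe4c5d8

byte 0: 253 xor  16 = 237
byte 1:  92 xor 111 =  51
byte 2:  86 xor   6 =  80
byte 3: 127 xor 185 = 198
byte 4: 131 xor 144 =  19
byte 5:  40 xor 140 = 164
byte 6:  48 xor 186 = 138
byte 7:  36 xor 219 = 255
byte 8: 252 xor  24 = 228
byte 9: 143 xor  74 = 197
byte 10: 213 xor  13 = 216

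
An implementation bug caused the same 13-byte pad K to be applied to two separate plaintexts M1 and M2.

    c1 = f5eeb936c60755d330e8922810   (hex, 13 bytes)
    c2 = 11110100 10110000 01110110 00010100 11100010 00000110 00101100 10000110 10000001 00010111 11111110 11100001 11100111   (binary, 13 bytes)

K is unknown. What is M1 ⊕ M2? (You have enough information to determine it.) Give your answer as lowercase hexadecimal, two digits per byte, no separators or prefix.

015ecf2224017955b1ff6cc9f7

c1 ⊕ c2 = (M1 ⊕ K) ⊕ (M2 ⊕ K) = M1 ⊕ M2 — the shared key cancels under XOR.
f5 ⊕ f4 = 01
ee ⊕ b0 = 5e
b9 ⊕ 76 = cf
36 ⊕ 14 = 22
c6 ⊕ e2 = 24
07 ⊕ 06 = 01
55 ⊕ 2c = 79
d3 ⊕ 86 = 55
30 ⊕ 81 = b1
e8 ⊕ 17 = ff
92 ⊕ fe = 6c
28 ⊕ e1 = c9
10 ⊕ e7 = f7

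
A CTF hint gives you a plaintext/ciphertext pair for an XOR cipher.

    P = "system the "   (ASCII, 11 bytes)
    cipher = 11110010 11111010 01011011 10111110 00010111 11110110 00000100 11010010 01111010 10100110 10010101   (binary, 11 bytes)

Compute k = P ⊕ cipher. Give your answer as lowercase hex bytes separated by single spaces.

Since cipher = P ⊕ k, XORing both sides with P gives k = P ⊕ cipher.
73 ⊕ f2 = 81
79 ⊕ fa = 83
73 ⊕ 5b = 28
74 ⊕ be = ca
65 ⊕ 17 = 72
6d ⊕ f6 = 9b
20 ⊕ 04 = 24
74 ⊕ d2 = a6
68 ⊕ 7a = 12
65 ⊕ a6 = c3
20 ⊕ 95 = b5

81 83 28 ca 72 9b 24 a6 12 c3 b5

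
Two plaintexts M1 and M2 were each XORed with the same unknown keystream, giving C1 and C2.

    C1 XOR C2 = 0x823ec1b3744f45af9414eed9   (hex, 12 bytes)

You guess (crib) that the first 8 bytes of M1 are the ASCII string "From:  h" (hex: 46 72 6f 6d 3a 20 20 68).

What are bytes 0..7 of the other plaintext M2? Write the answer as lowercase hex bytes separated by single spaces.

Since C1 ⊕ C2 = M1 ⊕ M2, XORing with the guessed M1 bytes yields the corresponding M2 bytes: M2 = (C1 ⊕ C2) ⊕ M1.
10000010 xor 01000110 = 11000100
00111110 xor 01110010 = 01001100
11000001 xor 01101111 = 10101110
10110011 xor 01101101 = 11011110
01110100 xor 00111010 = 01001110
01001111 xor 00100000 = 01101111
01000101 xor 00100000 = 01100101
10101111 xor 01101000 = 11000111

c4 4c ae de 4e 6f 65 c7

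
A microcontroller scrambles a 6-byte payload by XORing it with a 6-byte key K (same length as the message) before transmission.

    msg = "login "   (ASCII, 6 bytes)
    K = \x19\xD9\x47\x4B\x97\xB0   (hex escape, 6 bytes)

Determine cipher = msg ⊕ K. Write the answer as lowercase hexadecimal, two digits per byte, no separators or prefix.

75b62022f990

XOR is its own inverse, so applying the key byte-wise gives the result directly.
108 XOR  25 = 117
111 XOR 217 = 182
103 XOR  71 =  32
105 XOR  75 =  34
110 XOR 151 = 249
 32 XOR 176 = 144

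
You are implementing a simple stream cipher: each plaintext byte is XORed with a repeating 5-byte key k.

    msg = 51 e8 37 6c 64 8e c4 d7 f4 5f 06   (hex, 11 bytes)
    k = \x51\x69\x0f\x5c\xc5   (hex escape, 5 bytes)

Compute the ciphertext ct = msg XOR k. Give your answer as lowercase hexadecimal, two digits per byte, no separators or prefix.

00813830a1dfadd8a89a57

The 5-byte key repeats, so the effective keystream is 51 69 0f 5c c5 51 69 0f 5c c5 51.
byte 0: 51 xor 51 = 00
byte 1: e8 xor 69 = 81
byte 2: 37 xor 0f = 38
byte 3: 6c xor 5c = 30
byte 4: 64 xor c5 = a1
byte 5: 8e xor 51 = df
byte 6: c4 xor 69 = ad
byte 7: d7 xor 0f = d8
byte 8: f4 xor 5c = a8
byte 9: 5f xor c5 = 9a
byte 10: 06 xor 51 = 57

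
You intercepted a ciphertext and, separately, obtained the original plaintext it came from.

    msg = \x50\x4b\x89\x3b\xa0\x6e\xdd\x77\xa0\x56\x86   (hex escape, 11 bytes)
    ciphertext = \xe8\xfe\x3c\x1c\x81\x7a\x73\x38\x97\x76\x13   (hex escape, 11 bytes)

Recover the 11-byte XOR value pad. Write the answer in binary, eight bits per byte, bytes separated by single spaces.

Since ciphertext = msg ⊕ pad, XORing both sides with msg gives pad = msg ⊕ ciphertext.
01010000 xor 11101000 = 10111000
01001011 xor 11111110 = 10110101
10001001 xor 00111100 = 10110101
00111011 xor 00011100 = 00100111
10100000 xor 10000001 = 00100001
01101110 xor 01111010 = 00010100
11011101 xor 01110011 = 10101110
01110111 xor 00111000 = 01001111
10100000 xor 10010111 = 00110111
01010110 xor 01110110 = 00100000
10000110 xor 00010011 = 10010101

10111000 10110101 10110101 00100111 00100001 00010100 10101110 01001111 00110111 00100000 10010101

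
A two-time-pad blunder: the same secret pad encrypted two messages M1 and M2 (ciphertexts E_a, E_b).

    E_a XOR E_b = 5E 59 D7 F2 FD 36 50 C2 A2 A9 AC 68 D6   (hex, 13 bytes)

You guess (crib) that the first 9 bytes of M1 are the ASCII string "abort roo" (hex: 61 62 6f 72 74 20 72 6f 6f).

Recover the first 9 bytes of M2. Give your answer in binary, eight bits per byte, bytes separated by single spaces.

00111111 00111011 10111000 10000000 10001001 00010110 00100010 10101101 11001101

Since E_a ⊕ E_b = M1 ⊕ M2, XORing with the guessed M1 bytes yields the corresponding M2 bytes: M2 = (E_a ⊕ E_b) ⊕ M1.
5e xor 61 = 3f
59 xor 62 = 3b
d7 xor 6f = b8
f2 xor 72 = 80
fd xor 74 = 89
36 xor 20 = 16
50 xor 72 = 22
c2 xor 6f = ad
a2 xor 6f = cd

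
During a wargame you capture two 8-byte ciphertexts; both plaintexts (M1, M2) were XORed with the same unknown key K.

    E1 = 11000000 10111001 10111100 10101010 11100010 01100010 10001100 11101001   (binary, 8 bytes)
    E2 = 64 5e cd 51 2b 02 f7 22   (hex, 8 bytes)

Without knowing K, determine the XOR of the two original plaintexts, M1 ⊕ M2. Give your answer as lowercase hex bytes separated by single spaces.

E1 ⊕ E2 = (M1 ⊕ K) ⊕ (M2 ⊕ K) = M1 ⊕ M2 — the shared key cancels under XOR.
byte 0: c0 XOR 64 = a4
byte 1: b9 XOR 5e = e7
byte 2: bc XOR cd = 71
byte 3: aa XOR 51 = fb
byte 4: e2 XOR 2b = c9
byte 5: 62 XOR 02 = 60
byte 6: 8c XOR f7 = 7b
byte 7: e9 XOR 22 = cb

a4 e7 71 fb c9 60 7b cb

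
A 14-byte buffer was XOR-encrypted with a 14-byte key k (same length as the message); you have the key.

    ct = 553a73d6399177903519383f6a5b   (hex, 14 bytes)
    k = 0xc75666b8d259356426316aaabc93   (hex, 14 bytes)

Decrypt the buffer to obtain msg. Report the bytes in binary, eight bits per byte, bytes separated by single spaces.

byte 0:  85 xor 199 = 146
byte 1:  58 xor  86 = 108
byte 2: 115 xor 102 =  21
byte 3: 214 xor 184 = 110
byte 4:  57 xor 210 = 235
byte 5: 145 xor  89 = 200
byte 6: 119 xor  53 =  66
byte 7: 144 xor 100 = 244
byte 8:  53 xor  38 =  19
byte 9:  25 xor  49 =  40
byte 10:  56 xor 106 =  82
byte 11:  63 xor 170 = 149
byte 12: 106 xor 188 = 214
byte 13:  91 xor 147 = 200

10010010 01101100 00010101 01101110 11101011 11001000 01000010 11110100 00010011 00101000 01010010 10010101 11010110 11001000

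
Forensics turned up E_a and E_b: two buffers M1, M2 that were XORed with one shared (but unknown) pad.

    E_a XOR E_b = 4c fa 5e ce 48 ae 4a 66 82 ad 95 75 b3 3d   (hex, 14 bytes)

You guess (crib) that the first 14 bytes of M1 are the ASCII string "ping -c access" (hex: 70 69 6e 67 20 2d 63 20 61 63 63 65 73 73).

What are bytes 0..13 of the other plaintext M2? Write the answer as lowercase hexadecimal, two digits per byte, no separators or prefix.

3c9330a968832946e3cef610c04e

Since E_a ⊕ E_b = M1 ⊕ M2, XORing with the guessed M1 bytes yields the corresponding M2 bytes: M2 = (E_a ⊕ E_b) ⊕ M1.
01001100 XOR 01110000 = 00111100
11111010 XOR 01101001 = 10010011
01011110 XOR 01101110 = 00110000
11001110 XOR 01100111 = 10101001
01001000 XOR 00100000 = 01101000
10101110 XOR 00101101 = 10000011
01001010 XOR 01100011 = 00101001
01100110 XOR 00100000 = 01000110
10000010 XOR 01100001 = 11100011
10101101 XOR 01100011 = 11001110
10010101 XOR 01100011 = 11110110
01110101 XOR 01100101 = 00010000
10110011 XOR 01110011 = 11000000
00111101 XOR 01110011 = 01001110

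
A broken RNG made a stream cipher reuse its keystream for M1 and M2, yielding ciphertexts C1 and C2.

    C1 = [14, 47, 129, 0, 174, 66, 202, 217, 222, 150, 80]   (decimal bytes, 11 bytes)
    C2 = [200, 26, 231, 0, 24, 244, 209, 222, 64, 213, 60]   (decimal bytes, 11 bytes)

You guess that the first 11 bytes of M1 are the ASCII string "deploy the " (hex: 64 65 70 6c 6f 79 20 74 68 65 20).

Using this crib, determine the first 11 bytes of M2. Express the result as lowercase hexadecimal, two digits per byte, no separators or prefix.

First, C1 ⊕ C2 = (M1 ⊕ K) ⊕ (M2 ⊕ K) = M1 ⊕ M2, so the key drops out. Then M2 = (M1 ⊕ M2) ⊕ M1 over the first 11 bytes.
byte 0: (0e XOR c8) XOR 64 = c6 XOR 64 = a2
byte 1: (2f XOR 1a) XOR 65 = 35 XOR 65 = 50
byte 2: (81 XOR e7) XOR 70 = 66 XOR 70 = 16
byte 3: (00 XOR 00) XOR 6c = 00 XOR 6c = 6c
byte 4: (ae XOR 18) XOR 6f = b6 XOR 6f = d9
byte 5: (42 XOR f4) XOR 79 = b6 XOR 79 = cf
byte 6: (ca XOR d1) XOR 20 = 1b XOR 20 = 3b
byte 7: (d9 XOR de) XOR 74 = 07 XOR 74 = 73
byte 8: (de XOR 40) XOR 68 = 9e XOR 68 = f6
byte 9: (96 XOR d5) XOR 65 = 43 XOR 65 = 26
byte 10: (50 XOR 3c) XOR 20 = 6c XOR 20 = 4c

a250166cd9cf3b73f6264c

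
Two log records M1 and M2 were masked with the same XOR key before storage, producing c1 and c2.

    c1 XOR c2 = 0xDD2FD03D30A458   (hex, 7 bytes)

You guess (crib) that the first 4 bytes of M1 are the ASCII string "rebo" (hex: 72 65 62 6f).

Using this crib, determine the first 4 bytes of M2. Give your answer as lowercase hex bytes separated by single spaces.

af 4a b2 52

Since c1 ⊕ c2 = M1 ⊕ M2, XORing with the guessed M1 bytes yields the corresponding M2 bytes: M2 = (c1 ⊕ c2) ⊕ M1.
dd xor 72 = af
2f xor 65 = 4a
d0 xor 62 = b2
3d xor 6f = 52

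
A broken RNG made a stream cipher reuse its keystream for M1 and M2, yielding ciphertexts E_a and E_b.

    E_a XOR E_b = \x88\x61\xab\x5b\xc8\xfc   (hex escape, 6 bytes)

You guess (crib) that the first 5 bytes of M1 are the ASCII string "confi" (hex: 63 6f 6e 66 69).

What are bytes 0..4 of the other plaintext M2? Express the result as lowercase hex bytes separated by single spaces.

eb 0e c5 3d a1

Since E_a ⊕ E_b = M1 ⊕ M2, XORing with the guessed M1 bytes yields the corresponding M2 bytes: M2 = (E_a ⊕ E_b) ⊕ M1.
88 ⊕ 63 = eb
61 ⊕ 6f = 0e
ab ⊕ 6e = c5
5b ⊕ 66 = 3d
c8 ⊕ 69 = a1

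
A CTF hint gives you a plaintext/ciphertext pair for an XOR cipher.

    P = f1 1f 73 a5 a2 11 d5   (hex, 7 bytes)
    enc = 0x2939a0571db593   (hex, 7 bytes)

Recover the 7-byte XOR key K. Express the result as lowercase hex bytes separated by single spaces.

d8 26 d3 f2 bf a4 46

Since enc = P ⊕ K, XORing both sides with P gives K = P ⊕ enc.
byte 0: f1 ^ 29 = d8
byte 1: 1f ^ 39 = 26
byte 2: 73 ^ a0 = d3
byte 3: a5 ^ 57 = f2
byte 4: a2 ^ 1d = bf
byte 5: 11 ^ b5 = a4
byte 6: d5 ^ 93 = 46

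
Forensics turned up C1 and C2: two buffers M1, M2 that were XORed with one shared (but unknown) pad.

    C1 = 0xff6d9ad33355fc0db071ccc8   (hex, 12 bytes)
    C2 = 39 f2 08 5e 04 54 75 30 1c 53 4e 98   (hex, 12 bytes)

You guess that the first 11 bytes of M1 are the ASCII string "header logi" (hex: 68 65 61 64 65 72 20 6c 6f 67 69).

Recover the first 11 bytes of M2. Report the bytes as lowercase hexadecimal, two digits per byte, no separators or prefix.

First, C1 ⊕ C2 = (M1 ⊕ K) ⊕ (M2 ⊕ K) = M1 ⊕ M2, so the key drops out. Then M2 = (M1 ⊕ M2) ⊕ M1 over the first 11 bytes.
byte 0: (ff ^ 39) ^ 68 = c6 ^ 68 = ae
byte 1: (6d ^ f2) ^ 65 = 9f ^ 65 = fa
byte 2: (9a ^ 08) ^ 61 = 92 ^ 61 = f3
byte 3: (d3 ^ 5e) ^ 64 = 8d ^ 64 = e9
byte 4: (33 ^ 04) ^ 65 = 37 ^ 65 = 52
byte 5: (55 ^ 54) ^ 72 = 01 ^ 72 = 73
byte 6: (fc ^ 75) ^ 20 = 89 ^ 20 = a9
byte 7: (0d ^ 30) ^ 6c = 3d ^ 6c = 51
byte 8: (b0 ^ 1c) ^ 6f = ac ^ 6f = c3
byte 9: (71 ^ 53) ^ 67 = 22 ^ 67 = 45
byte 10: (cc ^ 4e) ^ 69 = 82 ^ 69 = eb

aefaf3e95273a951c345eb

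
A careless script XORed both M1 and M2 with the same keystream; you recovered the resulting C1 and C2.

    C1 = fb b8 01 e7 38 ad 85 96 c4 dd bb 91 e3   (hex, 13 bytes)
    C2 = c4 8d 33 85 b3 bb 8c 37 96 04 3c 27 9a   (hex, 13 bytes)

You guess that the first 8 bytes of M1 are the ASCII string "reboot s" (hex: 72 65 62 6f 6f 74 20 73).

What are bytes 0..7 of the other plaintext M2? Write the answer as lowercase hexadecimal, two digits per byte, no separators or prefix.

4d50500de46229d2

First, C1 ⊕ C2 = (M1 ⊕ K) ⊕ (M2 ⊕ K) = M1 ⊕ M2, so the key drops out. Then M2 = (M1 ⊕ M2) ⊕ M1 over the first 8 bytes.
byte 0: (fb ^ c4) ^ 72 = 3f ^ 72 = 4d
byte 1: (b8 ^ 8d) ^ 65 = 35 ^ 65 = 50
byte 2: (01 ^ 33) ^ 62 = 32 ^ 62 = 50
byte 3: (e7 ^ 85) ^ 6f = 62 ^ 6f = 0d
byte 4: (38 ^ b3) ^ 6f = 8b ^ 6f = e4
byte 5: (ad ^ bb) ^ 74 = 16 ^ 74 = 62
byte 6: (85 ^ 8c) ^ 20 = 09 ^ 20 = 29
byte 7: (96 ^ 37) ^ 73 = a1 ^ 73 = d2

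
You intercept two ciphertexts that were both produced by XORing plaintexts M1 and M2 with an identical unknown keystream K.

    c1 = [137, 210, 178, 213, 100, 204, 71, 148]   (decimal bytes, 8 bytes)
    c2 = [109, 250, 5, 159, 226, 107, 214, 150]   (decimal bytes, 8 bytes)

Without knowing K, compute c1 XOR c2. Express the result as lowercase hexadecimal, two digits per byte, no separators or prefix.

e428b74a86a79102

c1 ⊕ c2 = (M1 ⊕ K) ⊕ (M2 ⊕ K) = M1 ⊕ M2 — the shared key cancels under XOR.
10001001 xor 01101101 = 11100100
11010010 xor 11111010 = 00101000
10110010 xor 00000101 = 10110111
11010101 xor 10011111 = 01001010
01100100 xor 11100010 = 10000110
11001100 xor 01101011 = 10100111
01000111 xor 11010110 = 10010001
10010100 xor 10010110 = 00000010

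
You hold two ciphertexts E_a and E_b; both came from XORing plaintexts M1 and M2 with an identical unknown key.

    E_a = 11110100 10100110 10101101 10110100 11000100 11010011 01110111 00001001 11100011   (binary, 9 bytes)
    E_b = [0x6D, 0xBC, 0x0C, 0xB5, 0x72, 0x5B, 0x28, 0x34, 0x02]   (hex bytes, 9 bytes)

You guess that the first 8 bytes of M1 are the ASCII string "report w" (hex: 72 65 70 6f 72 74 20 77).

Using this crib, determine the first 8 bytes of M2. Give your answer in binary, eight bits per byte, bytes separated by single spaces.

First, E_a ⊕ E_b = (M1 ⊕ K) ⊕ (M2 ⊕ K) = M1 ⊕ M2, so the key drops out. Then M2 = (M1 ⊕ M2) ⊕ M1 over the first 8 bytes.
byte 0: (f4 ^ 6d) ^ 72 = 99 ^ 72 = eb
byte 1: (a6 ^ bc) ^ 65 = 1a ^ 65 = 7f
byte 2: (ad ^ 0c) ^ 70 = a1 ^ 70 = d1
byte 3: (b4 ^ b5) ^ 6f = 01 ^ 6f = 6e
byte 4: (c4 ^ 72) ^ 72 = b6 ^ 72 = c4
byte 5: (d3 ^ 5b) ^ 74 = 88 ^ 74 = fc
byte 6: (77 ^ 28) ^ 20 = 5f ^ 20 = 7f
byte 7: (09 ^ 34) ^ 77 = 3d ^ 77 = 4a

11101011 01111111 11010001 01101110 11000100 11111100 01111111 01001010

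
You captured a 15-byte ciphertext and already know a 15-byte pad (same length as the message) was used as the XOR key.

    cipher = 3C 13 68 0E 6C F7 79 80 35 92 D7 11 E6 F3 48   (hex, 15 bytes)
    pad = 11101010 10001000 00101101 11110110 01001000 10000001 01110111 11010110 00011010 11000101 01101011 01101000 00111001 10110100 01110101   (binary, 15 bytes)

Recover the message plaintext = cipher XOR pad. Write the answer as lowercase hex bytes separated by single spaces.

d6 9b 45 f8 24 76 0e 56 2f 57 bc 79 df 47 3d

XOR is its own inverse, so applying the key byte-wise gives the result directly.
byte 0: 3c ⊕ ea = d6
byte 1: 13 ⊕ 88 = 9b
byte 2: 68 ⊕ 2d = 45
byte 3: 0e ⊕ f6 = f8
byte 4: 6c ⊕ 48 = 24
byte 5: f7 ⊕ 81 = 76
byte 6: 79 ⊕ 77 = 0e
byte 7: 80 ⊕ d6 = 56
byte 8: 35 ⊕ 1a = 2f
byte 9: 92 ⊕ c5 = 57
byte 10: d7 ⊕ 6b = bc
byte 11: 11 ⊕ 68 = 79
byte 12: e6 ⊕ 39 = df
byte 13: f3 ⊕ b4 = 47
byte 14: 48 ⊕ 75 = 3d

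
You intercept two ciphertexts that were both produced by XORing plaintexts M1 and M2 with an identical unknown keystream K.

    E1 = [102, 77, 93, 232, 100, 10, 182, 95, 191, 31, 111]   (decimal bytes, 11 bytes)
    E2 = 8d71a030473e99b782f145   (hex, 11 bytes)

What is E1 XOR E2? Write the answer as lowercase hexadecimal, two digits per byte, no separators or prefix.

E1 ⊕ E2 = (M1 ⊕ K) ⊕ (M2 ⊕ K) = M1 ⊕ M2 — the shared key cancels under XOR.
byte 0: 01100110 ^ 10001101 = 11101011
byte 1: 01001101 ^ 01110001 = 00111100
byte 2: 01011101 ^ 10100000 = 11111101
byte 3: 11101000 ^ 00110000 = 11011000
byte 4: 01100100 ^ 01000111 = 00100011
byte 5: 00001010 ^ 00111110 = 00110100
byte 6: 10110110 ^ 10011001 = 00101111
byte 7: 01011111 ^ 10110111 = 11101000
byte 8: 10111111 ^ 10000010 = 00111101
byte 9: 00011111 ^ 11110001 = 11101110
byte 10: 01101111 ^ 01000101 = 00101010

eb3cfdd823342fe83dee2a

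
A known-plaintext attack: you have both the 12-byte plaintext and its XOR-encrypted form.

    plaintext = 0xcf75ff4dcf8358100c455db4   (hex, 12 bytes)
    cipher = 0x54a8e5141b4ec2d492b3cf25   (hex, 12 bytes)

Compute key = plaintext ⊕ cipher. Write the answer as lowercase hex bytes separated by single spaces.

Since cipher = plaintext ⊕ key, XORing both sides with plaintext gives key = plaintext ⊕ cipher.
207 xor  84 = 155
117 xor 168 = 221
255 xor 229 =  26
 77 xor  20 =  89
207 xor  27 = 212
131 xor  78 = 205
 88 xor 194 = 154
 16 xor 212 = 196
 12 xor 146 = 158
 69 xor 179 = 246
 93 xor 207 = 146
180 xor  37 = 145

9b dd 1a 59 d4 cd 9a c4 9e f6 92 91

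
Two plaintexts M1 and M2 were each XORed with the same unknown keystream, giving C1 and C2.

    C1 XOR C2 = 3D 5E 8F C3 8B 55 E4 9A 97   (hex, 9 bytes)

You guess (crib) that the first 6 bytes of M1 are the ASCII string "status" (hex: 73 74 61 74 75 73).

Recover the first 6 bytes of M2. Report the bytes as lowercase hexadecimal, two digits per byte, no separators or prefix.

4e2aeeb7fe26

Since C1 ⊕ C2 = M1 ⊕ M2, XORing with the guessed M1 bytes yields the corresponding M2 bytes: M2 = (C1 ⊕ C2) ⊕ M1.
byte 0:  61 xor 115 =  78
byte 1:  94 xor 116 =  42
byte 2: 143 xor  97 = 238
byte 3: 195 xor 116 = 183
byte 4: 139 xor 117 = 254
byte 5:  85 xor 115 =  38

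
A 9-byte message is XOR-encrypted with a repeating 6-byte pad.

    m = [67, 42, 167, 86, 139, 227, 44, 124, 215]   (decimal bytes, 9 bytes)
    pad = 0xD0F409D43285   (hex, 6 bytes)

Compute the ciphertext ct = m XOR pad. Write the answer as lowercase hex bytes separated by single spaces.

The 6-byte key repeats, so the effective keystream is d0 f4 09 d4 32 85 d0 f4 09.
byte 0: 43 xor d0 = 93
byte 1: 2a xor f4 = de
byte 2: a7 xor 09 = ae
byte 3: 56 xor d4 = 82
byte 4: 8b xor 32 = b9
byte 5: e3 xor 85 = 66
byte 6: 2c xor d0 = fc
byte 7: 7c xor f4 = 88
byte 8: d7 xor 09 = de

93 de ae 82 b9 66 fc 88 de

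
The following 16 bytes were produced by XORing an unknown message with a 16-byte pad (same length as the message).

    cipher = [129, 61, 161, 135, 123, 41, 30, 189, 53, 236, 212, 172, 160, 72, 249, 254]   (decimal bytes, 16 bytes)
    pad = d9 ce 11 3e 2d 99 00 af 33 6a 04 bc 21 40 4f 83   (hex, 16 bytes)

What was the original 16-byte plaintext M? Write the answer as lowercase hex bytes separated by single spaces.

81 XOR d9 = 58
3d XOR ce = f3
a1 XOR 11 = b0
87 XOR 3e = b9
7b XOR 2d = 56
29 XOR 99 = b0
1e XOR 00 = 1e
bd XOR af = 12
35 XOR 33 = 06
ec XOR 6a = 86
d4 XOR 04 = d0
ac XOR bc = 10
a0 XOR 21 = 81
48 XOR 40 = 08
f9 XOR 4f = b6
fe XOR 83 = 7d

58 f3 b0 b9 56 b0 1e 12 06 86 d0 10 81 08 b6 7d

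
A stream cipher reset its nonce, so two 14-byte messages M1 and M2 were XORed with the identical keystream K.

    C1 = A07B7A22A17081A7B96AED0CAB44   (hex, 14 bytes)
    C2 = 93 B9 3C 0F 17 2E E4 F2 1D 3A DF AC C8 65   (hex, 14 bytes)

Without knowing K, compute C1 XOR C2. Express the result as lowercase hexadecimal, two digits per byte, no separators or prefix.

C1 ⊕ C2 = (M1 ⊕ K) ⊕ (M2 ⊕ K) = M1 ⊕ M2 — the shared key cancels under XOR.
a0 ⊕ 93 = 33
7b ⊕ b9 = c2
7a ⊕ 3c = 46
22 ⊕ 0f = 2d
a1 ⊕ 17 = b6
70 ⊕ 2e = 5e
81 ⊕ e4 = 65
a7 ⊕ f2 = 55
b9 ⊕ 1d = a4
6a ⊕ 3a = 50
ed ⊕ df = 32
0c ⊕ ac = a0
ab ⊕ c8 = 63
44 ⊕ 65 = 21

33c2462db65e6555a45032a06321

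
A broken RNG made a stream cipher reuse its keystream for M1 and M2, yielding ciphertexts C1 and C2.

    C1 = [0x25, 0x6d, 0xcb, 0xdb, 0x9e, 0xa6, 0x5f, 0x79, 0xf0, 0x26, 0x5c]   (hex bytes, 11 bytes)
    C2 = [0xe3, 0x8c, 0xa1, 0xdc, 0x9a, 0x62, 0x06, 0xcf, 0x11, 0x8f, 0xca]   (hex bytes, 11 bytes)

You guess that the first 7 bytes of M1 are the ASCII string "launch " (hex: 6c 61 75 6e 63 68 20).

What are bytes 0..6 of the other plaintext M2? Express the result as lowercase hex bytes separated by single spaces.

aa 80 1f 69 67 ac 79

First, C1 ⊕ C2 = (M1 ⊕ K) ⊕ (M2 ⊕ K) = M1 ⊕ M2, so the key drops out. Then M2 = (M1 ⊕ M2) ⊕ M1 over the first 7 bytes.
byte 0: (25 ⊕ e3) ⊕ 6c = c6 ⊕ 6c = aa
byte 1: (6d ⊕ 8c) ⊕ 61 = e1 ⊕ 61 = 80
byte 2: (cb ⊕ a1) ⊕ 75 = 6a ⊕ 75 = 1f
byte 3: (db ⊕ dc) ⊕ 6e = 07 ⊕ 6e = 69
byte 4: (9e ⊕ 9a) ⊕ 63 = 04 ⊕ 63 = 67
byte 5: (a6 ⊕ 62) ⊕ 68 = c4 ⊕ 68 = ac
byte 6: (5f ⊕ 06) ⊕ 20 = 59 ⊕ 20 = 79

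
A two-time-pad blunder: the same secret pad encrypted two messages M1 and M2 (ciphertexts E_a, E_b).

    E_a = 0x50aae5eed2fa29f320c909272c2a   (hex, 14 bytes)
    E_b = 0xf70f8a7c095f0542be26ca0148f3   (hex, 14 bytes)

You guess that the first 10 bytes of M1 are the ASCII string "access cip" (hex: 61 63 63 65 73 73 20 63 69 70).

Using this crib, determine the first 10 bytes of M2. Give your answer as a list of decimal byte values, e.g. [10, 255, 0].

First, E_a ⊕ E_b = (M1 ⊕ K) ⊕ (M2 ⊕ K) = M1 ⊕ M2, so the key drops out. Then M2 = (M1 ⊕ M2) ⊕ M1 over the first 10 bytes.
byte 0: (50 XOR f7) XOR 61 = a7 XOR 61 = c6
byte 1: (aa XOR 0f) XOR 63 = a5 XOR 63 = c6
byte 2: (e5 XOR 8a) XOR 63 = 6f XOR 63 = 0c
byte 3: (ee XOR 7c) XOR 65 = 92 XOR 65 = f7
byte 4: (d2 XOR 09) XOR 73 = db XOR 73 = a8
byte 5: (fa XOR 5f) XOR 73 = a5 XOR 73 = d6
byte 6: (29 XOR 05) XOR 20 = 2c XOR 20 = 0c
byte 7: (f3 XOR 42) XOR 63 = b1 XOR 63 = d2
byte 8: (20 XOR be) XOR 69 = 9e XOR 69 = f7
byte 9: (c9 XOR 26) XOR 70 = ef XOR 70 = 9f

[198, 198, 12, 247, 168, 214, 12, 210, 247, 159]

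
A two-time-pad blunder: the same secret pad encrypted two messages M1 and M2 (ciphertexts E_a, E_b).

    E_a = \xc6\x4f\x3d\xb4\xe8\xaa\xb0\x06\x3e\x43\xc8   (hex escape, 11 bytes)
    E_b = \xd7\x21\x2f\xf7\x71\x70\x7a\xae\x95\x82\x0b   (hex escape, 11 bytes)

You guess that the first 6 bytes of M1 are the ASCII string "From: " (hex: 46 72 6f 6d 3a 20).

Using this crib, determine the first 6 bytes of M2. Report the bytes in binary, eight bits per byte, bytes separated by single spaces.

01010111 00011100 01111101 00101110 10100011 11111010

First, E_a ⊕ E_b = (M1 ⊕ K) ⊕ (M2 ⊕ K) = M1 ⊕ M2, so the key drops out. Then M2 = (M1 ⊕ M2) ⊕ M1 over the first 6 bytes.
byte 0: (c6 ⊕ d7) ⊕ 46 = 11 ⊕ 46 = 57
byte 1: (4f ⊕ 21) ⊕ 72 = 6e ⊕ 72 = 1c
byte 2: (3d ⊕ 2f) ⊕ 6f = 12 ⊕ 6f = 7d
byte 3: (b4 ⊕ f7) ⊕ 6d = 43 ⊕ 6d = 2e
byte 4: (e8 ⊕ 71) ⊕ 3a = 99 ⊕ 3a = a3
byte 5: (aa ⊕ 70) ⊕ 20 = da ⊕ 20 = fa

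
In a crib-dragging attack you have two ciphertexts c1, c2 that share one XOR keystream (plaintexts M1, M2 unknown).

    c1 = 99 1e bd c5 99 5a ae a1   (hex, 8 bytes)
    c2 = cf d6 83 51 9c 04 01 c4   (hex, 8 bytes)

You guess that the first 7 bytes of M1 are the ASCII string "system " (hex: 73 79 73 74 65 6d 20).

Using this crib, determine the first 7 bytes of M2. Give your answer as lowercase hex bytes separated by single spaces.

25 b1 4d e0 60 33 8f

First, c1 ⊕ c2 = (M1 ⊕ K) ⊕ (M2 ⊕ K) = M1 ⊕ M2, so the key drops out. Then M2 = (M1 ⊕ M2) ⊕ M1 over the first 7 bytes.
byte 0: (99 XOR cf) XOR 73 = 56 XOR 73 = 25
byte 1: (1e XOR d6) XOR 79 = c8 XOR 79 = b1
byte 2: (bd XOR 83) XOR 73 = 3e XOR 73 = 4d
byte 3: (c5 XOR 51) XOR 74 = 94 XOR 74 = e0
byte 4: (99 XOR 9c) XOR 65 = 05 XOR 65 = 60
byte 5: (5a XOR 04) XOR 6d = 5e XOR 6d = 33
byte 6: (ae XOR 01) XOR 20 = af XOR 20 = 8f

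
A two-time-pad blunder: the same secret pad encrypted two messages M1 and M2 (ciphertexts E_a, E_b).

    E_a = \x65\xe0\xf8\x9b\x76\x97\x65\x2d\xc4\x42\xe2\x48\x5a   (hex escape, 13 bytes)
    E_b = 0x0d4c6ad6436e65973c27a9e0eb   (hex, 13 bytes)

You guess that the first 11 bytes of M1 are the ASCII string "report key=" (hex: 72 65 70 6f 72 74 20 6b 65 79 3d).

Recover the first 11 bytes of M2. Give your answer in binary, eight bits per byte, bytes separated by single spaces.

00011010 11001001 11100010 00100010 01000111 10001101 00100000 11010001 10011101 00011100 01110110

First, E_a ⊕ E_b = (M1 ⊕ K) ⊕ (M2 ⊕ K) = M1 ⊕ M2, so the key drops out. Then M2 = (M1 ⊕ M2) ⊕ M1 over the first 11 bytes.
byte 0: (65 xor 0d) xor 72 = 68 xor 72 = 1a
byte 1: (e0 xor 4c) xor 65 = ac xor 65 = c9
byte 2: (f8 xor 6a) xor 70 = 92 xor 70 = e2
byte 3: (9b xor d6) xor 6f = 4d xor 6f = 22
byte 4: (76 xor 43) xor 72 = 35 xor 72 = 47
byte 5: (97 xor 6e) xor 74 = f9 xor 74 = 8d
byte 6: (65 xor 65) xor 20 = 00 xor 20 = 20
byte 7: (2d xor 97) xor 6b = ba xor 6b = d1
byte 8: (c4 xor 3c) xor 65 = f8 xor 65 = 9d
byte 9: (42 xor 27) xor 79 = 65 xor 79 = 1c
byte 10: (e2 xor a9) xor 3d = 4b xor 3d = 76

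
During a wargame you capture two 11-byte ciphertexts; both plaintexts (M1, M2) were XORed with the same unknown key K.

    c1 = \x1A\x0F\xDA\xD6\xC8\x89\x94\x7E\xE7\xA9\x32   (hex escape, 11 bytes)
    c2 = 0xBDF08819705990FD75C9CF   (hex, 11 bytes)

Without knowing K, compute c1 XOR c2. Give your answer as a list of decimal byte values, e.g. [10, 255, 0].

c1 ⊕ c2 = (M1 ⊕ K) ⊕ (M2 ⊕ K) = M1 ⊕ M2 — the shared key cancels under XOR.
byte 0: 1a xor bd = a7
byte 1: 0f xor f0 = ff
byte 2: da xor 88 = 52
byte 3: d6 xor 19 = cf
byte 4: c8 xor 70 = b8
byte 5: 89 xor 59 = d0
byte 6: 94 xor 90 = 04
byte 7: 7e xor fd = 83
byte 8: e7 xor 75 = 92
byte 9: a9 xor c9 = 60
byte 10: 32 xor cf = fd

[167, 255, 82, 207, 184, 208, 4, 131, 146, 96, 253]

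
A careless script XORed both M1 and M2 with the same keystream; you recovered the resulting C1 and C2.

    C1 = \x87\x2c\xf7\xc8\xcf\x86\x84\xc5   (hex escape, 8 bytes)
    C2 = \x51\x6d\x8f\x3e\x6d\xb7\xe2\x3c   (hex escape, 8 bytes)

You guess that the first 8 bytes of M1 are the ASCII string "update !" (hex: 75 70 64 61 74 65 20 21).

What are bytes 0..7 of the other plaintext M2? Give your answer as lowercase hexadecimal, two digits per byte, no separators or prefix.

a3311c97d65446d8

First, C1 ⊕ C2 = (M1 ⊕ K) ⊕ (M2 ⊕ K) = M1 ⊕ M2, so the key drops out. Then M2 = (M1 ⊕ M2) ⊕ M1 over the first 8 bytes.
byte 0: (87 ⊕ 51) ⊕ 75 = d6 ⊕ 75 = a3
byte 1: (2c ⊕ 6d) ⊕ 70 = 41 ⊕ 70 = 31
byte 2: (f7 ⊕ 8f) ⊕ 64 = 78 ⊕ 64 = 1c
byte 3: (c8 ⊕ 3e) ⊕ 61 = f6 ⊕ 61 = 97
byte 4: (cf ⊕ 6d) ⊕ 74 = a2 ⊕ 74 = d6
byte 5: (86 ⊕ b7) ⊕ 65 = 31 ⊕ 65 = 54
byte 6: (84 ⊕ e2) ⊕ 20 = 66 ⊕ 20 = 46
byte 7: (c5 ⊕ 3c) ⊕ 21 = f9 ⊕ 21 = d8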